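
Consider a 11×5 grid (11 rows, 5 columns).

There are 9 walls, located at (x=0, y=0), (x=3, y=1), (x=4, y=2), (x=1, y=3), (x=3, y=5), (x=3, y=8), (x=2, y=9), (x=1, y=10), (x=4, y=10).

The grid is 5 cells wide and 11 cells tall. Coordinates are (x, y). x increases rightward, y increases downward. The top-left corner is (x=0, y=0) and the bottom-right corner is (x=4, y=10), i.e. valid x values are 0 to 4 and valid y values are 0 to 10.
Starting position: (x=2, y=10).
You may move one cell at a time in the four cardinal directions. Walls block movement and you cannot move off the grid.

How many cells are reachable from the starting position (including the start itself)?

Answer: Reachable cells: 46

Derivation:
BFS flood-fill from (x=2, y=10):
  Distance 0: (x=2, y=10)
  Distance 1: (x=3, y=10)
  Distance 2: (x=3, y=9)
  Distance 3: (x=4, y=9)
  Distance 4: (x=4, y=8)
  Distance 5: (x=4, y=7)
  Distance 6: (x=4, y=6), (x=3, y=7)
  Distance 7: (x=4, y=5), (x=3, y=6), (x=2, y=7)
  Distance 8: (x=4, y=4), (x=2, y=6), (x=1, y=7), (x=2, y=8)
  Distance 9: (x=4, y=3), (x=3, y=4), (x=2, y=5), (x=1, y=6), (x=0, y=7), (x=1, y=8)
  Distance 10: (x=3, y=3), (x=2, y=4), (x=1, y=5), (x=0, y=6), (x=0, y=8), (x=1, y=9)
  Distance 11: (x=3, y=2), (x=2, y=3), (x=1, y=4), (x=0, y=5), (x=0, y=9)
  Distance 12: (x=2, y=2), (x=0, y=4), (x=0, y=10)
  Distance 13: (x=2, y=1), (x=1, y=2), (x=0, y=3)
  Distance 14: (x=2, y=0), (x=1, y=1), (x=0, y=2)
  Distance 15: (x=1, y=0), (x=3, y=0), (x=0, y=1)
  Distance 16: (x=4, y=0)
  Distance 17: (x=4, y=1)
Total reachable: 46 (grid has 46 open cells total)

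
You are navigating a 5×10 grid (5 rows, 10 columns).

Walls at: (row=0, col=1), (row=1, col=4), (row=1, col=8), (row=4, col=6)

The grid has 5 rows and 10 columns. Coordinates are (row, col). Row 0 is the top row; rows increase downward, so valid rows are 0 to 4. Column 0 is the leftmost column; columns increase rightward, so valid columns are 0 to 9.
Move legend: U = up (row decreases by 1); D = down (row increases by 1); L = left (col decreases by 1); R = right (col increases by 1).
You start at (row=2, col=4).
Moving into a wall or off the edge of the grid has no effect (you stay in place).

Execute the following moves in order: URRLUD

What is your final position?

Start: (row=2, col=4)
  U (up): blocked, stay at (row=2, col=4)
  R (right): (row=2, col=4) -> (row=2, col=5)
  R (right): (row=2, col=5) -> (row=2, col=6)
  L (left): (row=2, col=6) -> (row=2, col=5)
  U (up): (row=2, col=5) -> (row=1, col=5)
  D (down): (row=1, col=5) -> (row=2, col=5)
Final: (row=2, col=5)

Answer: Final position: (row=2, col=5)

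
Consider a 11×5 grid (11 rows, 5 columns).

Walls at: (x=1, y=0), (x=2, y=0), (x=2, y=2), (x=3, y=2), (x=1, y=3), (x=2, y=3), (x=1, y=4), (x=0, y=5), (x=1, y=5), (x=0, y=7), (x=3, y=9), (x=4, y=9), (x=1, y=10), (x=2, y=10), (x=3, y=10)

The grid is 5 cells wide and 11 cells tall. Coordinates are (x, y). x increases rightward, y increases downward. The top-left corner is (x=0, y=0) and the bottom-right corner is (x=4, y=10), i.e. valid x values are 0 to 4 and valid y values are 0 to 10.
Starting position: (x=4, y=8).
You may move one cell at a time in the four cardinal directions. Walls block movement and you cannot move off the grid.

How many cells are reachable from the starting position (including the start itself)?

Answer: Reachable cells: 39

Derivation:
BFS flood-fill from (x=4, y=8):
  Distance 0: (x=4, y=8)
  Distance 1: (x=4, y=7), (x=3, y=8)
  Distance 2: (x=4, y=6), (x=3, y=7), (x=2, y=8)
  Distance 3: (x=4, y=5), (x=3, y=6), (x=2, y=7), (x=1, y=8), (x=2, y=9)
  Distance 4: (x=4, y=4), (x=3, y=5), (x=2, y=6), (x=1, y=7), (x=0, y=8), (x=1, y=9)
  Distance 5: (x=4, y=3), (x=3, y=4), (x=2, y=5), (x=1, y=6), (x=0, y=9)
  Distance 6: (x=4, y=2), (x=3, y=3), (x=2, y=4), (x=0, y=6), (x=0, y=10)
  Distance 7: (x=4, y=1)
  Distance 8: (x=4, y=0), (x=3, y=1)
  Distance 9: (x=3, y=0), (x=2, y=1)
  Distance 10: (x=1, y=1)
  Distance 11: (x=0, y=1), (x=1, y=2)
  Distance 12: (x=0, y=0), (x=0, y=2)
  Distance 13: (x=0, y=3)
  Distance 14: (x=0, y=4)
Total reachable: 39 (grid has 40 open cells total)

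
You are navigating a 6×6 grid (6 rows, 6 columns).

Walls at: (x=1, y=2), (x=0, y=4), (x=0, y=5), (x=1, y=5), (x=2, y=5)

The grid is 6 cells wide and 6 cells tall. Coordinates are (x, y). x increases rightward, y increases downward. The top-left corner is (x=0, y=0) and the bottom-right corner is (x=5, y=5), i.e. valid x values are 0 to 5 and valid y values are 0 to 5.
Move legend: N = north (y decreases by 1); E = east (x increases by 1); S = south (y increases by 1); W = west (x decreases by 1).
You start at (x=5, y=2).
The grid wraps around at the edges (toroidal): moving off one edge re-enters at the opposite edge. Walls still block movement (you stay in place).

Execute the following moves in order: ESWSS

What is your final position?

Start: (x=5, y=2)
  E (east): (x=5, y=2) -> (x=0, y=2)
  S (south): (x=0, y=2) -> (x=0, y=3)
  W (west): (x=0, y=3) -> (x=5, y=3)
  S (south): (x=5, y=3) -> (x=5, y=4)
  S (south): (x=5, y=4) -> (x=5, y=5)
Final: (x=5, y=5)

Answer: Final position: (x=5, y=5)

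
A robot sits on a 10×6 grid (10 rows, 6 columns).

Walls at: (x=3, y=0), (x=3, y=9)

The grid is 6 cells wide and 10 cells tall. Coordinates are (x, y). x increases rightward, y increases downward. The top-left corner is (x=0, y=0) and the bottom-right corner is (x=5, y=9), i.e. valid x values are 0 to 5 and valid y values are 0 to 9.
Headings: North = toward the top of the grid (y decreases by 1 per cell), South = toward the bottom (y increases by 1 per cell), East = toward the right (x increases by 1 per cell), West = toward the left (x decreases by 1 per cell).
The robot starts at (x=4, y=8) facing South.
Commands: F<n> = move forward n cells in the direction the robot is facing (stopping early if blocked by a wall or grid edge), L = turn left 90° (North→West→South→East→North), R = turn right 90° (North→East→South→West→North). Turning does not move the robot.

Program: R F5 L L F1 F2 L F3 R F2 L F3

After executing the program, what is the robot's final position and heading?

Answer: Final position: (x=5, y=2), facing North

Derivation:
Start: (x=4, y=8), facing South
  R: turn right, now facing West
  F5: move forward 4/5 (blocked), now at (x=0, y=8)
  L: turn left, now facing South
  L: turn left, now facing East
  F1: move forward 1, now at (x=1, y=8)
  F2: move forward 2, now at (x=3, y=8)
  L: turn left, now facing North
  F3: move forward 3, now at (x=3, y=5)
  R: turn right, now facing East
  F2: move forward 2, now at (x=5, y=5)
  L: turn left, now facing North
  F3: move forward 3, now at (x=5, y=2)
Final: (x=5, y=2), facing North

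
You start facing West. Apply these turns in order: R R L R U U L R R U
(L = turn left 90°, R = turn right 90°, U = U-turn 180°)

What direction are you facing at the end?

Answer: Final heading: North

Derivation:
Start: West
  R (right (90° clockwise)) -> North
  R (right (90° clockwise)) -> East
  L (left (90° counter-clockwise)) -> North
  R (right (90° clockwise)) -> East
  U (U-turn (180°)) -> West
  U (U-turn (180°)) -> East
  L (left (90° counter-clockwise)) -> North
  R (right (90° clockwise)) -> East
  R (right (90° clockwise)) -> South
  U (U-turn (180°)) -> North
Final: North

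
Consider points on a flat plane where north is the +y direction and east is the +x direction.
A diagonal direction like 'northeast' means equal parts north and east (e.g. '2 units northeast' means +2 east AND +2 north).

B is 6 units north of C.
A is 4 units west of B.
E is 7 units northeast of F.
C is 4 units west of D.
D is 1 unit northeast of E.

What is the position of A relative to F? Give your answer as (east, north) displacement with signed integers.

Answer: A is at (east=0, north=14) relative to F.

Derivation:
Place F at the origin (east=0, north=0).
  E is 7 units northeast of F: delta (east=+7, north=+7); E at (east=7, north=7).
  D is 1 unit northeast of E: delta (east=+1, north=+1); D at (east=8, north=8).
  C is 4 units west of D: delta (east=-4, north=+0); C at (east=4, north=8).
  B is 6 units north of C: delta (east=+0, north=+6); B at (east=4, north=14).
  A is 4 units west of B: delta (east=-4, north=+0); A at (east=0, north=14).
Therefore A relative to F: (east=0, north=14).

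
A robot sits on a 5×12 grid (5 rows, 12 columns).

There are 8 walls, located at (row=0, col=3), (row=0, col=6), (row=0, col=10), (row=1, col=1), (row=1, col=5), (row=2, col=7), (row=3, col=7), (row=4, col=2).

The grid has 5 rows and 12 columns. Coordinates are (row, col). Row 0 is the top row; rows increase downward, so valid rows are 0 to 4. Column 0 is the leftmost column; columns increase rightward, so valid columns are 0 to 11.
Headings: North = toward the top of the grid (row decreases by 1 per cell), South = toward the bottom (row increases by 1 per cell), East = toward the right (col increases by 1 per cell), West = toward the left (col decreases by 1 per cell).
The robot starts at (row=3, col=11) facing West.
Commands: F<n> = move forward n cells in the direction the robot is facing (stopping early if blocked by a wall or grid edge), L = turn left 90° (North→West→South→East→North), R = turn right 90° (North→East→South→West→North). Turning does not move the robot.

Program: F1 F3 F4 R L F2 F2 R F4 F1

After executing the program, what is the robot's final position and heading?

Answer: Final position: (row=0, col=8), facing North

Derivation:
Start: (row=3, col=11), facing West
  F1: move forward 1, now at (row=3, col=10)
  F3: move forward 2/3 (blocked), now at (row=3, col=8)
  F4: move forward 0/4 (blocked), now at (row=3, col=8)
  R: turn right, now facing North
  L: turn left, now facing West
  F2: move forward 0/2 (blocked), now at (row=3, col=8)
  F2: move forward 0/2 (blocked), now at (row=3, col=8)
  R: turn right, now facing North
  F4: move forward 3/4 (blocked), now at (row=0, col=8)
  F1: move forward 0/1 (blocked), now at (row=0, col=8)
Final: (row=0, col=8), facing North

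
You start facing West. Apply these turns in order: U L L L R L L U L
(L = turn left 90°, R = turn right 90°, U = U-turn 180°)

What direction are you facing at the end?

Answer: Final heading: South

Derivation:
Start: West
  U (U-turn (180°)) -> East
  L (left (90° counter-clockwise)) -> North
  L (left (90° counter-clockwise)) -> West
  L (left (90° counter-clockwise)) -> South
  R (right (90° clockwise)) -> West
  L (left (90° counter-clockwise)) -> South
  L (left (90° counter-clockwise)) -> East
  U (U-turn (180°)) -> West
  L (left (90° counter-clockwise)) -> South
Final: South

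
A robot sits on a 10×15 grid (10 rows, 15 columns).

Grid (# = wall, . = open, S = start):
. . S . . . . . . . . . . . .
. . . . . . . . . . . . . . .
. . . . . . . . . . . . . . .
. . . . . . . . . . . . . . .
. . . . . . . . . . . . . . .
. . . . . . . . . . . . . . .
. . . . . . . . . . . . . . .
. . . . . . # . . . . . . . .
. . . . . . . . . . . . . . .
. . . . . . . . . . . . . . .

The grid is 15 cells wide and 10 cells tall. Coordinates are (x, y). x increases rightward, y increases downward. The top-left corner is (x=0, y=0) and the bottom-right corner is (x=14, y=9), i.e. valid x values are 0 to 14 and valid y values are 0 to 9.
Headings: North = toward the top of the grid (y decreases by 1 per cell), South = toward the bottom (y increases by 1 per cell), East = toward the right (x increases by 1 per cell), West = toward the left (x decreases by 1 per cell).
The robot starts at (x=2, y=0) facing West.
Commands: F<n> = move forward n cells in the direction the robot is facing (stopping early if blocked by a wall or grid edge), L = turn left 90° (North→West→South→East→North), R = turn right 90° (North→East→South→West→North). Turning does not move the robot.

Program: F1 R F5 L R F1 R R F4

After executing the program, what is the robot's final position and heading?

Start: (x=2, y=0), facing West
  F1: move forward 1, now at (x=1, y=0)
  R: turn right, now facing North
  F5: move forward 0/5 (blocked), now at (x=1, y=0)
  L: turn left, now facing West
  R: turn right, now facing North
  F1: move forward 0/1 (blocked), now at (x=1, y=0)
  R: turn right, now facing East
  R: turn right, now facing South
  F4: move forward 4, now at (x=1, y=4)
Final: (x=1, y=4), facing South

Answer: Final position: (x=1, y=4), facing South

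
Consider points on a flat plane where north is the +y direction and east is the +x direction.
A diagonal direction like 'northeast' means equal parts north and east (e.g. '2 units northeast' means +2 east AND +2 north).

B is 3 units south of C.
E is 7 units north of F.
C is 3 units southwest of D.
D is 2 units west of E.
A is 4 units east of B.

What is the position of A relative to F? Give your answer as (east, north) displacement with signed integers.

Place F at the origin (east=0, north=0).
  E is 7 units north of F: delta (east=+0, north=+7); E at (east=0, north=7).
  D is 2 units west of E: delta (east=-2, north=+0); D at (east=-2, north=7).
  C is 3 units southwest of D: delta (east=-3, north=-3); C at (east=-5, north=4).
  B is 3 units south of C: delta (east=+0, north=-3); B at (east=-5, north=1).
  A is 4 units east of B: delta (east=+4, north=+0); A at (east=-1, north=1).
Therefore A relative to F: (east=-1, north=1).

Answer: A is at (east=-1, north=1) relative to F.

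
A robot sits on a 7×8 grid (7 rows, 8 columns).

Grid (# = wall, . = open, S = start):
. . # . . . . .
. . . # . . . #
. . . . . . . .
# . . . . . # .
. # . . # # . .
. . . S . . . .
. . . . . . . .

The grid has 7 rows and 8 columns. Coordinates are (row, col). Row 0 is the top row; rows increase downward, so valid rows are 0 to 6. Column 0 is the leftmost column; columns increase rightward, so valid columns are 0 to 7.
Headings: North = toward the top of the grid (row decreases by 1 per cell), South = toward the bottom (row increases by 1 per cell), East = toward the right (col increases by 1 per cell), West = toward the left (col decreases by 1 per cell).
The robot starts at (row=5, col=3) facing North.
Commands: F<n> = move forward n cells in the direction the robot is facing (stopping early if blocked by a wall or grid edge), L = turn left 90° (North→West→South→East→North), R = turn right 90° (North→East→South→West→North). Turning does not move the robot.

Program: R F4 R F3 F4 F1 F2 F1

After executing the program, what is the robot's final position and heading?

Start: (row=5, col=3), facing North
  R: turn right, now facing East
  F4: move forward 4, now at (row=5, col=7)
  R: turn right, now facing South
  F3: move forward 1/3 (blocked), now at (row=6, col=7)
  F4: move forward 0/4 (blocked), now at (row=6, col=7)
  F1: move forward 0/1 (blocked), now at (row=6, col=7)
  F2: move forward 0/2 (blocked), now at (row=6, col=7)
  F1: move forward 0/1 (blocked), now at (row=6, col=7)
Final: (row=6, col=7), facing South

Answer: Final position: (row=6, col=7), facing South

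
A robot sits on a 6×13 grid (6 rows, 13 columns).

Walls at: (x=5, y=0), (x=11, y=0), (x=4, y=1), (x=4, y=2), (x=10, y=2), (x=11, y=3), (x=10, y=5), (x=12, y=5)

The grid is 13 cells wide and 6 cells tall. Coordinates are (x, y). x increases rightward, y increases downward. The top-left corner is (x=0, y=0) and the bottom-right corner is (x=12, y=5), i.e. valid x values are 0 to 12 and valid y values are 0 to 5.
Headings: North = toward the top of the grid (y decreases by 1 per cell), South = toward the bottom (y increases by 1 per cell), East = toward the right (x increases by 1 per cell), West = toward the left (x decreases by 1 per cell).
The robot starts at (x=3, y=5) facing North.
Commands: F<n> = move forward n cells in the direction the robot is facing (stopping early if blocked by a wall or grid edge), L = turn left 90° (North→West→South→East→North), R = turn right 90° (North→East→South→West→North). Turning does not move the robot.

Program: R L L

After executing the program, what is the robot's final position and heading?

Start: (x=3, y=5), facing North
  R: turn right, now facing East
  L: turn left, now facing North
  L: turn left, now facing West
Final: (x=3, y=5), facing West

Answer: Final position: (x=3, y=5), facing West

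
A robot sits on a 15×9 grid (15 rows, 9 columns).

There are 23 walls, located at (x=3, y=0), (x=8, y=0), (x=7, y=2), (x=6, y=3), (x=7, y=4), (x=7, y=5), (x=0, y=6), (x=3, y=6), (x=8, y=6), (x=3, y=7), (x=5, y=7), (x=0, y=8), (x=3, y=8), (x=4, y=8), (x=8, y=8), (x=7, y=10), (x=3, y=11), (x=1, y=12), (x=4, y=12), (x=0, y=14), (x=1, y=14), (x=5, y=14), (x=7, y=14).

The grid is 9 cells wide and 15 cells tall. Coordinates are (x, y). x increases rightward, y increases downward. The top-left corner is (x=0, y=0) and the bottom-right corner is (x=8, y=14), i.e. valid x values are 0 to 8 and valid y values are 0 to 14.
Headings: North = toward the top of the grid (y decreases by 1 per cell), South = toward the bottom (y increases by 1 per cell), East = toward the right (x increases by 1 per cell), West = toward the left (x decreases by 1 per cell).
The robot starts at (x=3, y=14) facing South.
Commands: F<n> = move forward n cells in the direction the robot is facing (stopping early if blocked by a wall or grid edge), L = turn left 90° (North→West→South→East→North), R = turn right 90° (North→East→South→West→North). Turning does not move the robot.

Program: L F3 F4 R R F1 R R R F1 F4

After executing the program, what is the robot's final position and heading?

Answer: Final position: (x=3, y=14), facing South

Derivation:
Start: (x=3, y=14), facing South
  L: turn left, now facing East
  F3: move forward 1/3 (blocked), now at (x=4, y=14)
  F4: move forward 0/4 (blocked), now at (x=4, y=14)
  R: turn right, now facing South
  R: turn right, now facing West
  F1: move forward 1, now at (x=3, y=14)
  R: turn right, now facing North
  R: turn right, now facing East
  R: turn right, now facing South
  F1: move forward 0/1 (blocked), now at (x=3, y=14)
  F4: move forward 0/4 (blocked), now at (x=3, y=14)
Final: (x=3, y=14), facing South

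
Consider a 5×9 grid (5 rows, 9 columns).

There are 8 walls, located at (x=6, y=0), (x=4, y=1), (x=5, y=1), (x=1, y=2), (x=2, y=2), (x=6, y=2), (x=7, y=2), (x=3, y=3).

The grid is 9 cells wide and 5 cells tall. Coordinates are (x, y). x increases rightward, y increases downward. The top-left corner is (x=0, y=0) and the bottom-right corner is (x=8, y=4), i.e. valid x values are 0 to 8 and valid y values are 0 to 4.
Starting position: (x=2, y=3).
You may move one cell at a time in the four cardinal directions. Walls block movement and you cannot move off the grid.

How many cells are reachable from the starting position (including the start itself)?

Answer: Reachable cells: 37

Derivation:
BFS flood-fill from (x=2, y=3):
  Distance 0: (x=2, y=3)
  Distance 1: (x=1, y=3), (x=2, y=4)
  Distance 2: (x=0, y=3), (x=1, y=4), (x=3, y=4)
  Distance 3: (x=0, y=2), (x=0, y=4), (x=4, y=4)
  Distance 4: (x=0, y=1), (x=4, y=3), (x=5, y=4)
  Distance 5: (x=0, y=0), (x=1, y=1), (x=4, y=2), (x=5, y=3), (x=6, y=4)
  Distance 6: (x=1, y=0), (x=2, y=1), (x=3, y=2), (x=5, y=2), (x=6, y=3), (x=7, y=4)
  Distance 7: (x=2, y=0), (x=3, y=1), (x=7, y=3), (x=8, y=4)
  Distance 8: (x=3, y=0), (x=8, y=3)
  Distance 9: (x=4, y=0), (x=8, y=2)
  Distance 10: (x=5, y=0), (x=8, y=1)
  Distance 11: (x=8, y=0), (x=7, y=1)
  Distance 12: (x=7, y=0), (x=6, y=1)
Total reachable: 37 (grid has 37 open cells total)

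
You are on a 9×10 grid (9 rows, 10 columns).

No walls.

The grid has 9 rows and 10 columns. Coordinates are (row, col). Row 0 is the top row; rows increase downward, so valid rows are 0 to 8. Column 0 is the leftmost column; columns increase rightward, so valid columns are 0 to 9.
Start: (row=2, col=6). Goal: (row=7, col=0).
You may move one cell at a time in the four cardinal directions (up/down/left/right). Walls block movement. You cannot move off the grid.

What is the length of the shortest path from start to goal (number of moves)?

Answer: Shortest path length: 11

Derivation:
BFS from (row=2, col=6) until reaching (row=7, col=0):
  Distance 0: (row=2, col=6)
  Distance 1: (row=1, col=6), (row=2, col=5), (row=2, col=7), (row=3, col=6)
  Distance 2: (row=0, col=6), (row=1, col=5), (row=1, col=7), (row=2, col=4), (row=2, col=8), (row=3, col=5), (row=3, col=7), (row=4, col=6)
  Distance 3: (row=0, col=5), (row=0, col=7), (row=1, col=4), (row=1, col=8), (row=2, col=3), (row=2, col=9), (row=3, col=4), (row=3, col=8), (row=4, col=5), (row=4, col=7), (row=5, col=6)
  Distance 4: (row=0, col=4), (row=0, col=8), (row=1, col=3), (row=1, col=9), (row=2, col=2), (row=3, col=3), (row=3, col=9), (row=4, col=4), (row=4, col=8), (row=5, col=5), (row=5, col=7), (row=6, col=6)
  Distance 5: (row=0, col=3), (row=0, col=9), (row=1, col=2), (row=2, col=1), (row=3, col=2), (row=4, col=3), (row=4, col=9), (row=5, col=4), (row=5, col=8), (row=6, col=5), (row=6, col=7), (row=7, col=6)
  Distance 6: (row=0, col=2), (row=1, col=1), (row=2, col=0), (row=3, col=1), (row=4, col=2), (row=5, col=3), (row=5, col=9), (row=6, col=4), (row=6, col=8), (row=7, col=5), (row=7, col=7), (row=8, col=6)
  Distance 7: (row=0, col=1), (row=1, col=0), (row=3, col=0), (row=4, col=1), (row=5, col=2), (row=6, col=3), (row=6, col=9), (row=7, col=4), (row=7, col=8), (row=8, col=5), (row=8, col=7)
  Distance 8: (row=0, col=0), (row=4, col=0), (row=5, col=1), (row=6, col=2), (row=7, col=3), (row=7, col=9), (row=8, col=4), (row=8, col=8)
  Distance 9: (row=5, col=0), (row=6, col=1), (row=7, col=2), (row=8, col=3), (row=8, col=9)
  Distance 10: (row=6, col=0), (row=7, col=1), (row=8, col=2)
  Distance 11: (row=7, col=0), (row=8, col=1)  <- goal reached here
One shortest path (11 moves): (row=2, col=6) -> (row=2, col=5) -> (row=2, col=4) -> (row=2, col=3) -> (row=2, col=2) -> (row=2, col=1) -> (row=2, col=0) -> (row=3, col=0) -> (row=4, col=0) -> (row=5, col=0) -> (row=6, col=0) -> (row=7, col=0)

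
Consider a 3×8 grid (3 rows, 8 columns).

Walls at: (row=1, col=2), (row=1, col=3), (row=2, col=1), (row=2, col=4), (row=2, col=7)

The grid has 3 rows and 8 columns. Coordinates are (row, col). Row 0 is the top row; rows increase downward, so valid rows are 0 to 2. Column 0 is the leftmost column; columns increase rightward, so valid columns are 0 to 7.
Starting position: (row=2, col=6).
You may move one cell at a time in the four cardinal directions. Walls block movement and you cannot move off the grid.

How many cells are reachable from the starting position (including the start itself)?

BFS flood-fill from (row=2, col=6):
  Distance 0: (row=2, col=6)
  Distance 1: (row=1, col=6), (row=2, col=5)
  Distance 2: (row=0, col=6), (row=1, col=5), (row=1, col=7)
  Distance 3: (row=0, col=5), (row=0, col=7), (row=1, col=4)
  Distance 4: (row=0, col=4)
  Distance 5: (row=0, col=3)
  Distance 6: (row=0, col=2)
  Distance 7: (row=0, col=1)
  Distance 8: (row=0, col=0), (row=1, col=1)
  Distance 9: (row=1, col=0)
  Distance 10: (row=2, col=0)
Total reachable: 17 (grid has 19 open cells total)

Answer: Reachable cells: 17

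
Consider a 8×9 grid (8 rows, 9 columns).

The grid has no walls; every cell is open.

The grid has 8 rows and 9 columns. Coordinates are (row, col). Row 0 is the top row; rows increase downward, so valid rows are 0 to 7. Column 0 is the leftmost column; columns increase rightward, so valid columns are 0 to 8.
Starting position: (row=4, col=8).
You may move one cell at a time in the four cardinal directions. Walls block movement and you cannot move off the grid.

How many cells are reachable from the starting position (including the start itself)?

BFS flood-fill from (row=4, col=8):
  Distance 0: (row=4, col=8)
  Distance 1: (row=3, col=8), (row=4, col=7), (row=5, col=8)
  Distance 2: (row=2, col=8), (row=3, col=7), (row=4, col=6), (row=5, col=7), (row=6, col=8)
  Distance 3: (row=1, col=8), (row=2, col=7), (row=3, col=6), (row=4, col=5), (row=5, col=6), (row=6, col=7), (row=7, col=8)
  Distance 4: (row=0, col=8), (row=1, col=7), (row=2, col=6), (row=3, col=5), (row=4, col=4), (row=5, col=5), (row=6, col=6), (row=7, col=7)
  Distance 5: (row=0, col=7), (row=1, col=6), (row=2, col=5), (row=3, col=4), (row=4, col=3), (row=5, col=4), (row=6, col=5), (row=7, col=6)
  Distance 6: (row=0, col=6), (row=1, col=5), (row=2, col=4), (row=3, col=3), (row=4, col=2), (row=5, col=3), (row=6, col=4), (row=7, col=5)
  Distance 7: (row=0, col=5), (row=1, col=4), (row=2, col=3), (row=3, col=2), (row=4, col=1), (row=5, col=2), (row=6, col=3), (row=7, col=4)
  Distance 8: (row=0, col=4), (row=1, col=3), (row=2, col=2), (row=3, col=1), (row=4, col=0), (row=5, col=1), (row=6, col=2), (row=7, col=3)
  Distance 9: (row=0, col=3), (row=1, col=2), (row=2, col=1), (row=3, col=0), (row=5, col=0), (row=6, col=1), (row=7, col=2)
  Distance 10: (row=0, col=2), (row=1, col=1), (row=2, col=0), (row=6, col=0), (row=7, col=1)
  Distance 11: (row=0, col=1), (row=1, col=0), (row=7, col=0)
  Distance 12: (row=0, col=0)
Total reachable: 72 (grid has 72 open cells total)

Answer: Reachable cells: 72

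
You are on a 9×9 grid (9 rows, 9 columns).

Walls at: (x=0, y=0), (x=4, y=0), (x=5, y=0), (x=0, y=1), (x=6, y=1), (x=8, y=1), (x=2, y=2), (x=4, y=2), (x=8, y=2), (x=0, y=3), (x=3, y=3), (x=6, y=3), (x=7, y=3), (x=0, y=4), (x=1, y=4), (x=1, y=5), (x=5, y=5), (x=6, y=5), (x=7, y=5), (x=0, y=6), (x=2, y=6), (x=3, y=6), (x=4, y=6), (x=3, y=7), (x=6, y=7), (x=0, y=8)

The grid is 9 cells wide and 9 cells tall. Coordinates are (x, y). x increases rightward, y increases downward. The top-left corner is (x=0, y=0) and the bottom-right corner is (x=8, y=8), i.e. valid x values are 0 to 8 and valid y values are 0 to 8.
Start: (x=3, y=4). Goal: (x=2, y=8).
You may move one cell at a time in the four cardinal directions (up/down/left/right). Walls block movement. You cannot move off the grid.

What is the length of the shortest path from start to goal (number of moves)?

BFS from (x=3, y=4) until reaching (x=2, y=8):
  Distance 0: (x=3, y=4)
  Distance 1: (x=2, y=4), (x=4, y=4), (x=3, y=5)
  Distance 2: (x=2, y=3), (x=4, y=3), (x=5, y=4), (x=2, y=5), (x=4, y=5)
  Distance 3: (x=1, y=3), (x=5, y=3), (x=6, y=4)
  Distance 4: (x=1, y=2), (x=5, y=2), (x=7, y=4)
  Distance 5: (x=1, y=1), (x=5, y=1), (x=0, y=2), (x=6, y=2), (x=8, y=4)
  Distance 6: (x=1, y=0), (x=2, y=1), (x=4, y=1), (x=7, y=2), (x=8, y=3), (x=8, y=5)
  Distance 7: (x=2, y=0), (x=3, y=1), (x=7, y=1), (x=8, y=6)
  Distance 8: (x=3, y=0), (x=7, y=0), (x=3, y=2), (x=7, y=6), (x=8, y=7)
  Distance 9: (x=6, y=0), (x=8, y=0), (x=6, y=6), (x=7, y=7), (x=8, y=8)
  Distance 10: (x=5, y=6), (x=7, y=8)
  Distance 11: (x=5, y=7), (x=6, y=8)
  Distance 12: (x=4, y=7), (x=5, y=8)
  Distance 13: (x=4, y=8)
  Distance 14: (x=3, y=8)
  Distance 15: (x=2, y=8)  <- goal reached here
One shortest path (15 moves): (x=3, y=4) -> (x=4, y=4) -> (x=5, y=4) -> (x=6, y=4) -> (x=7, y=4) -> (x=8, y=4) -> (x=8, y=5) -> (x=8, y=6) -> (x=7, y=6) -> (x=6, y=6) -> (x=5, y=6) -> (x=5, y=7) -> (x=4, y=7) -> (x=4, y=8) -> (x=3, y=8) -> (x=2, y=8)

Answer: Shortest path length: 15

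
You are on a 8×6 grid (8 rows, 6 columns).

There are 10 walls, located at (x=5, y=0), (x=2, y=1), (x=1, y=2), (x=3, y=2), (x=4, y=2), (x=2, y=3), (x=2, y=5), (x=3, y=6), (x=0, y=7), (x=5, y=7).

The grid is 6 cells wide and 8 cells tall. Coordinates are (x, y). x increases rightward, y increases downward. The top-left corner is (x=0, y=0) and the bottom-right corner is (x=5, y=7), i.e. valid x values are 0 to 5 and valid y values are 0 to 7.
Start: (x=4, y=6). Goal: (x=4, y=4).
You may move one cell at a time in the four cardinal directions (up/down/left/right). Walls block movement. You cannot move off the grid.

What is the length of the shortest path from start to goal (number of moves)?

Answer: Shortest path length: 2

Derivation:
BFS from (x=4, y=6) until reaching (x=4, y=4):
  Distance 0: (x=4, y=6)
  Distance 1: (x=4, y=5), (x=5, y=6), (x=4, y=7)
  Distance 2: (x=4, y=4), (x=3, y=5), (x=5, y=5), (x=3, y=7)  <- goal reached here
One shortest path (2 moves): (x=4, y=6) -> (x=4, y=5) -> (x=4, y=4)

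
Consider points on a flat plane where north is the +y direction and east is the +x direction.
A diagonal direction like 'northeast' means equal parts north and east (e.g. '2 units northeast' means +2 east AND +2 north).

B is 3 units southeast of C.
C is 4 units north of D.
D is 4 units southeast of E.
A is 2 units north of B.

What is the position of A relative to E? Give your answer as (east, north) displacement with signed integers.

Place E at the origin (east=0, north=0).
  D is 4 units southeast of E: delta (east=+4, north=-4); D at (east=4, north=-4).
  C is 4 units north of D: delta (east=+0, north=+4); C at (east=4, north=0).
  B is 3 units southeast of C: delta (east=+3, north=-3); B at (east=7, north=-3).
  A is 2 units north of B: delta (east=+0, north=+2); A at (east=7, north=-1).
Therefore A relative to E: (east=7, north=-1).

Answer: A is at (east=7, north=-1) relative to E.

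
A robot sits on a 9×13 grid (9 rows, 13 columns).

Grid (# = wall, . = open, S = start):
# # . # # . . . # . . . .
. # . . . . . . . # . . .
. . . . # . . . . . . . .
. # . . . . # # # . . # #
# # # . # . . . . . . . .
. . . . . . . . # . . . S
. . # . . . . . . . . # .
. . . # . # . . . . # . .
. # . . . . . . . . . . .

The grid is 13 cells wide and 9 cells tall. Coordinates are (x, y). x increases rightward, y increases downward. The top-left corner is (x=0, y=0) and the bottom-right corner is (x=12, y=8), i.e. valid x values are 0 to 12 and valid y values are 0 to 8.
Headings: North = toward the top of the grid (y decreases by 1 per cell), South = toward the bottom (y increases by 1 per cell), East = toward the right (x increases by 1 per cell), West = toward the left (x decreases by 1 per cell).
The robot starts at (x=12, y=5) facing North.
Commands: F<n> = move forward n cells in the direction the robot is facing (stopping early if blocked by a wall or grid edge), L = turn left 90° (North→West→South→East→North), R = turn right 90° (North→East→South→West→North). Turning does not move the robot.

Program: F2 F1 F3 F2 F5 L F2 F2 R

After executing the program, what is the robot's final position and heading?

Start: (x=12, y=5), facing North
  F2: move forward 1/2 (blocked), now at (x=12, y=4)
  F1: move forward 0/1 (blocked), now at (x=12, y=4)
  F3: move forward 0/3 (blocked), now at (x=12, y=4)
  F2: move forward 0/2 (blocked), now at (x=12, y=4)
  F5: move forward 0/5 (blocked), now at (x=12, y=4)
  L: turn left, now facing West
  F2: move forward 2, now at (x=10, y=4)
  F2: move forward 2, now at (x=8, y=4)
  R: turn right, now facing North
Final: (x=8, y=4), facing North

Answer: Final position: (x=8, y=4), facing North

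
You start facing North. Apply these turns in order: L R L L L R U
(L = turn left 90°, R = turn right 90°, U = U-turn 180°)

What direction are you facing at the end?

Start: North
  L (left (90° counter-clockwise)) -> West
  R (right (90° clockwise)) -> North
  L (left (90° counter-clockwise)) -> West
  L (left (90° counter-clockwise)) -> South
  L (left (90° counter-clockwise)) -> East
  R (right (90° clockwise)) -> South
  U (U-turn (180°)) -> North
Final: North

Answer: Final heading: North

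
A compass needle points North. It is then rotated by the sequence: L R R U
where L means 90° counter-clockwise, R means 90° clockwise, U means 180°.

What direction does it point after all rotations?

Start: North
  L (left (90° counter-clockwise)) -> West
  R (right (90° clockwise)) -> North
  R (right (90° clockwise)) -> East
  U (U-turn (180°)) -> West
Final: West

Answer: Final heading: West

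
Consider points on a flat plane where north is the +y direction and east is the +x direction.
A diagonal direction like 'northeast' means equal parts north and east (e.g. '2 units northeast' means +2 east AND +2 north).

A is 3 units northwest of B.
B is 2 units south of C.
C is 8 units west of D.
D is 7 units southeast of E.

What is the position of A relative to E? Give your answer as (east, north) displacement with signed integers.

Answer: A is at (east=-4, north=-6) relative to E.

Derivation:
Place E at the origin (east=0, north=0).
  D is 7 units southeast of E: delta (east=+7, north=-7); D at (east=7, north=-7).
  C is 8 units west of D: delta (east=-8, north=+0); C at (east=-1, north=-7).
  B is 2 units south of C: delta (east=+0, north=-2); B at (east=-1, north=-9).
  A is 3 units northwest of B: delta (east=-3, north=+3); A at (east=-4, north=-6).
Therefore A relative to E: (east=-4, north=-6).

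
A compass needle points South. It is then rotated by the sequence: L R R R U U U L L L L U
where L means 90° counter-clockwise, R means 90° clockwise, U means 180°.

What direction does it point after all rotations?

Answer: Final heading: North

Derivation:
Start: South
  L (left (90° counter-clockwise)) -> East
  R (right (90° clockwise)) -> South
  R (right (90° clockwise)) -> West
  R (right (90° clockwise)) -> North
  U (U-turn (180°)) -> South
  U (U-turn (180°)) -> North
  U (U-turn (180°)) -> South
  L (left (90° counter-clockwise)) -> East
  L (left (90° counter-clockwise)) -> North
  L (left (90° counter-clockwise)) -> West
  L (left (90° counter-clockwise)) -> South
  U (U-turn (180°)) -> North
Final: North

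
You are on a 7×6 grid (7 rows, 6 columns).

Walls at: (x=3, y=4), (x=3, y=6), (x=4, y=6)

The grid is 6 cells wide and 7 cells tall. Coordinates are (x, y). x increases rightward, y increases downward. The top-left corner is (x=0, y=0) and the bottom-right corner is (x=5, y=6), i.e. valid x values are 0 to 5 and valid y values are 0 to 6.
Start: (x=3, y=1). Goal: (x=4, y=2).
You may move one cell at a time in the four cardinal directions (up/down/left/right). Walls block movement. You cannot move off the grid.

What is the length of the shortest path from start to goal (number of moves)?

Answer: Shortest path length: 2

Derivation:
BFS from (x=3, y=1) until reaching (x=4, y=2):
  Distance 0: (x=3, y=1)
  Distance 1: (x=3, y=0), (x=2, y=1), (x=4, y=1), (x=3, y=2)
  Distance 2: (x=2, y=0), (x=4, y=0), (x=1, y=1), (x=5, y=1), (x=2, y=2), (x=4, y=2), (x=3, y=3)  <- goal reached here
One shortest path (2 moves): (x=3, y=1) -> (x=4, y=1) -> (x=4, y=2)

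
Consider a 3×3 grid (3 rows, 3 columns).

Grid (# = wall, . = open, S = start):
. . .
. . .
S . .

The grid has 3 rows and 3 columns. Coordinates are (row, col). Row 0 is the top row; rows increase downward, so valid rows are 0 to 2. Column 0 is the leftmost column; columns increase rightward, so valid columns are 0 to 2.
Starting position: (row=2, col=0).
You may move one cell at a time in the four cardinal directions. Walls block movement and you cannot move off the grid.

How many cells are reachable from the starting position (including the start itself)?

BFS flood-fill from (row=2, col=0):
  Distance 0: (row=2, col=0)
  Distance 1: (row=1, col=0), (row=2, col=1)
  Distance 2: (row=0, col=0), (row=1, col=1), (row=2, col=2)
  Distance 3: (row=0, col=1), (row=1, col=2)
  Distance 4: (row=0, col=2)
Total reachable: 9 (grid has 9 open cells total)

Answer: Reachable cells: 9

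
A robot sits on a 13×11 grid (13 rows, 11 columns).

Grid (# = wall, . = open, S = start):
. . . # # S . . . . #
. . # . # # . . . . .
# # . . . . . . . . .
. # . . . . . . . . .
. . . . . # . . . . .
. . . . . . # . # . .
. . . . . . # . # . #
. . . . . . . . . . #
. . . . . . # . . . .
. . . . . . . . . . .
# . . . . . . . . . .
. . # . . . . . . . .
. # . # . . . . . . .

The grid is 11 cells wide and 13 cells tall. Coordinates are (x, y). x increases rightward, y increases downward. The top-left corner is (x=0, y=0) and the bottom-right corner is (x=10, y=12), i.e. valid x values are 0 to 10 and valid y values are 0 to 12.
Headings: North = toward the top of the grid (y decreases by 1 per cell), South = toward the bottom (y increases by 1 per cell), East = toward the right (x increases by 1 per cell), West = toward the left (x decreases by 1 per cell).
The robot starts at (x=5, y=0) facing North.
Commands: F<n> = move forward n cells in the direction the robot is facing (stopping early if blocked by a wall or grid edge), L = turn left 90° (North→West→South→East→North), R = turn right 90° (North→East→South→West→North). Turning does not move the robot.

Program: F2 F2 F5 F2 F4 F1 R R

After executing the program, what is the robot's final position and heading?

Answer: Final position: (x=5, y=0), facing South

Derivation:
Start: (x=5, y=0), facing North
  F2: move forward 0/2 (blocked), now at (x=5, y=0)
  F2: move forward 0/2 (blocked), now at (x=5, y=0)
  F5: move forward 0/5 (blocked), now at (x=5, y=0)
  F2: move forward 0/2 (blocked), now at (x=5, y=0)
  F4: move forward 0/4 (blocked), now at (x=5, y=0)
  F1: move forward 0/1 (blocked), now at (x=5, y=0)
  R: turn right, now facing East
  R: turn right, now facing South
Final: (x=5, y=0), facing South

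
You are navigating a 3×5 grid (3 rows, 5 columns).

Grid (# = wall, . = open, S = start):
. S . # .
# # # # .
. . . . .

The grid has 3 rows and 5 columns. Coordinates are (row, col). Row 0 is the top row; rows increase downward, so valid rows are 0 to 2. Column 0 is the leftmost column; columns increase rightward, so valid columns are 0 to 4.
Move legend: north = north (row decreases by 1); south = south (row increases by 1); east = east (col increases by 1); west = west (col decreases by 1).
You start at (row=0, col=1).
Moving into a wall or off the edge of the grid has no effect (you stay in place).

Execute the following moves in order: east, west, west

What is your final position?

Answer: Final position: (row=0, col=0)

Derivation:
Start: (row=0, col=1)
  east (east): (row=0, col=1) -> (row=0, col=2)
  west (west): (row=0, col=2) -> (row=0, col=1)
  west (west): (row=0, col=1) -> (row=0, col=0)
Final: (row=0, col=0)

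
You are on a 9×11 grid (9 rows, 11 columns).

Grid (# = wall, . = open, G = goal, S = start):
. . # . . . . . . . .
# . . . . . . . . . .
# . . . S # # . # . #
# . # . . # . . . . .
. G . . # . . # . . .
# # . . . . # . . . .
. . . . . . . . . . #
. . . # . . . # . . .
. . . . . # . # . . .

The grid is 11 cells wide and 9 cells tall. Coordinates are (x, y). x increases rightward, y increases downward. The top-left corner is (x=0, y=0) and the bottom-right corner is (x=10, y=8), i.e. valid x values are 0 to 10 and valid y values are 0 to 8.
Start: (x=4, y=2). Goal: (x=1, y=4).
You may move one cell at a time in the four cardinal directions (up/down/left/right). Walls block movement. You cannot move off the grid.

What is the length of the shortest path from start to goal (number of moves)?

Answer: Shortest path length: 5

Derivation:
BFS from (x=4, y=2) until reaching (x=1, y=4):
  Distance 0: (x=4, y=2)
  Distance 1: (x=4, y=1), (x=3, y=2), (x=4, y=3)
  Distance 2: (x=4, y=0), (x=3, y=1), (x=5, y=1), (x=2, y=2), (x=3, y=3)
  Distance 3: (x=3, y=0), (x=5, y=0), (x=2, y=1), (x=6, y=1), (x=1, y=2), (x=3, y=4)
  Distance 4: (x=6, y=0), (x=1, y=1), (x=7, y=1), (x=1, y=3), (x=2, y=4), (x=3, y=5)
  Distance 5: (x=1, y=0), (x=7, y=0), (x=8, y=1), (x=7, y=2), (x=1, y=4), (x=2, y=5), (x=4, y=5), (x=3, y=6)  <- goal reached here
One shortest path (5 moves): (x=4, y=2) -> (x=3, y=2) -> (x=2, y=2) -> (x=1, y=2) -> (x=1, y=3) -> (x=1, y=4)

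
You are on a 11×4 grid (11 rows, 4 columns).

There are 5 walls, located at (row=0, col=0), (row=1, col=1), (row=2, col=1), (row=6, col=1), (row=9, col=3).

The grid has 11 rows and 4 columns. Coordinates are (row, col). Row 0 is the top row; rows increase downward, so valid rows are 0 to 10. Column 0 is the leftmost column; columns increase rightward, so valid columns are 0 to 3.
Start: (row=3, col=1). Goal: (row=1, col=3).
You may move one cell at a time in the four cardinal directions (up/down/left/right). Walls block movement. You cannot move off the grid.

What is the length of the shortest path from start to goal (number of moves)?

BFS from (row=3, col=1) until reaching (row=1, col=3):
  Distance 0: (row=3, col=1)
  Distance 1: (row=3, col=0), (row=3, col=2), (row=4, col=1)
  Distance 2: (row=2, col=0), (row=2, col=2), (row=3, col=3), (row=4, col=0), (row=4, col=2), (row=5, col=1)
  Distance 3: (row=1, col=0), (row=1, col=2), (row=2, col=3), (row=4, col=3), (row=5, col=0), (row=5, col=2)
  Distance 4: (row=0, col=2), (row=1, col=3), (row=5, col=3), (row=6, col=0), (row=6, col=2)  <- goal reached here
One shortest path (4 moves): (row=3, col=1) -> (row=3, col=2) -> (row=3, col=3) -> (row=2, col=3) -> (row=1, col=3)

Answer: Shortest path length: 4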